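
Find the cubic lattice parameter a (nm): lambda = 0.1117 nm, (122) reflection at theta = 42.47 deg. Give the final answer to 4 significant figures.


d = lambda / (2*sin(theta))
d = 0.1117 / (2*sin(42.47 deg))
d = 0.0827157 nm
a = d * sqrt(h^2+k^2+l^2) = 0.0827157 * sqrt(9)
a = 0.2481 nm


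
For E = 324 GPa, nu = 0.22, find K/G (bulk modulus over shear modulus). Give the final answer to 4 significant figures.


G = E / (2*(1+nu))
G = 324 / (2*(1+0.22)) = 132.787 GPa
K = E / (3*(1-2*nu))
K = 324 / (3*(1-2*0.22)) = 192.857 GPa
K/G = 192.857 / 132.787 = 1.452


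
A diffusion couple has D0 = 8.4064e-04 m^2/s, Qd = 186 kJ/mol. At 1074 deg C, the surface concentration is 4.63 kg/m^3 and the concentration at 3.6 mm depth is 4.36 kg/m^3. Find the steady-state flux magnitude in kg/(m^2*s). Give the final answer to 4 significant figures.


Step 1: D = D0 * exp(-Qd/(R*T))
T = 1074 + 273.15 = 1347.15 K
D = 8.4064e-04 * exp(-186e3 / (8.314 * 1347.15)) = 5.15646e-11 m^2/s
Step 2: J = D * (C1 - C2) / dx
J = 5.15646e-11 * (4.63 - 4.36) / 3.6e-03
J = 3.867e-09 kg/(m^2*s)


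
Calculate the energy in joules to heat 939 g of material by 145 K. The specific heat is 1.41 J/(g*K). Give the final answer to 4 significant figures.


Q = m * cp * dT
Q = 939 * 1.41 * 145
Q = 192000 J


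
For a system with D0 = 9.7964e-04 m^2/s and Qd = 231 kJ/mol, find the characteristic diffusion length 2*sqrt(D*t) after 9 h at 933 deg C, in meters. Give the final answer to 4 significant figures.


Step 1: D = D0 * exp(-Qd/(R*T))
T = 1206.15 K
D = 9.7964e-04 * exp(-231e3 / (8.314 * 1206.15)) = 9.70079e-14 m^2/s
Step 2: L = 2*sqrt(D*t)
t = 9 h = 32400 s
L = 2*sqrt(9.70079e-14 * 32400) = 1.121e-04 m


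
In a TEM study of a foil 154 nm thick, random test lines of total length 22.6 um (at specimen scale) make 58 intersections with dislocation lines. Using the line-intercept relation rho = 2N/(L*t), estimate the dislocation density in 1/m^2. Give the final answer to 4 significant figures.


rho = 2N / (L * t)
L = 22.6 um = 2.26e-05 m, t = 154 nm = 1.54e-07 m
rho = 2 * 58 / (2.26e-05 * 1.54e-07)
rho = 3.333e+13 1/m^2


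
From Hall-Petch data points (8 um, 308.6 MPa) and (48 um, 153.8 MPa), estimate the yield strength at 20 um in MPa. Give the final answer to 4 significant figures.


sigma_y = sigma0 + k / sqrt(d)
1/sqrt(d1) = 1/sqrt(8e-06) = 353.553;  1/sqrt(d2) = 144.338
k = (sigma1 - sigma2) / (1/sqrt(d1) - 1/sqrt(d2)) = (308.6 - 153.8) / (353.553 - 144.338) = 0.739906 MPa*m^0.5
sigma0 = sigma1 - k/sqrt(d1) = 308.6 - 0.739906*353.553 = 47.0038 MPa
sigma_y(d3) = 47.0038 + 0.739906 / sqrt(2e-05) = 212.5 MPa


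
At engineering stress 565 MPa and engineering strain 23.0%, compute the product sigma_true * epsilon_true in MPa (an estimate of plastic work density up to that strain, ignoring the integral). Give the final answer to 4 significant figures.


sigma_true = sigma_eng * (1 + epsilon_eng)
sigma_true = 565 * (1 + 0.23) = 694.95 MPa
epsilon_true = ln(1 + epsilon_eng)
epsilon_true = ln(1 + 0.23) = 0.207014
sigma_true * epsilon_true = 694.95 * 0.207014 = 143.9 MPa


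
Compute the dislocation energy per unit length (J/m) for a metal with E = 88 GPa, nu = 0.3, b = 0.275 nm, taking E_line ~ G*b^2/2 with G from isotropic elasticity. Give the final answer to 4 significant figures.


Step 1: G = E / (2*(1+nu))
G = 88 / (2*(1+0.3)) = 33.8462 GPa = 3.38462e+10 Pa
Step 2: E_line = G*b^2/2
b = 0.275 nm = 2.75e-10 m
E_line = 0.5 * 3.38462e+10 * (2.75e-10)^2 = 1.28e-09 J/m


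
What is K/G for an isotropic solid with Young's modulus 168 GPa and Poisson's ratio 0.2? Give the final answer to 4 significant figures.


G = E / (2*(1+nu))
G = 168 / (2*(1+0.2)) = 70 GPa
K = E / (3*(1-2*nu))
K = 168 / (3*(1-2*0.2)) = 93.3333 GPa
K/G = 93.3333 / 70 = 1.333


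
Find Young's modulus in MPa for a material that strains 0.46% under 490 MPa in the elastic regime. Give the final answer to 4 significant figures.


E = sigma / epsilon
epsilon = 0.46% = 4.6e-03
E = 490 / 4.6e-03
E = 106500 MPa


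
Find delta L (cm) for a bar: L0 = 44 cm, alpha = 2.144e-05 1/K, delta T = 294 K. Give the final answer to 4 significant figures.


dL = L0 * alpha * dT
dL = 44 * 2.144e-05 * 294
dL = 0.2773 cm


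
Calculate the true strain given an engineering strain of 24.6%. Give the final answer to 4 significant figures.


epsilon_true = ln(1 + epsilon_eng)
epsilon_true = ln(1 + 0.246)
epsilon_true = 0.2199


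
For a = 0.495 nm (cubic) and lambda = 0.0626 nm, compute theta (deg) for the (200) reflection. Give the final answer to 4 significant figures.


d = a / sqrt(h^2+k^2+l^2)
d = 0.495 / sqrt(4) = 0.2475 nm
lambda = 2*d*sin(theta)  =>  sin(theta) = lambda / (2*d)
sin(theta) = 0.0626 / (2 * 0.2475) = 0.126465
theta = 7.265 deg


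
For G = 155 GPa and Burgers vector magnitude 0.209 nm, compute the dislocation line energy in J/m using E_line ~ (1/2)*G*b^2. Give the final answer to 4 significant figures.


E = G*b^2/2
b = 0.209 nm = 2.09e-10 m
G = 155 GPa = 1.55e+11 Pa
E = 0.5 * 1.55e+11 * (2.09e-10)^2
E = 3.385e-09 J/m


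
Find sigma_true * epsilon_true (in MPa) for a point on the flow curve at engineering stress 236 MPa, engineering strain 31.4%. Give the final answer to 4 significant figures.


sigma_true = sigma_eng * (1 + epsilon_eng)
sigma_true = 236 * (1 + 0.314) = 310.104 MPa
epsilon_true = ln(1 + epsilon_eng)
epsilon_true = ln(1 + 0.314) = 0.273076
sigma_true * epsilon_true = 310.104 * 0.273076 = 84.68 MPa


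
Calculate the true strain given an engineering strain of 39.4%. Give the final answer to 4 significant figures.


epsilon_true = ln(1 + epsilon_eng)
epsilon_true = ln(1 + 0.394)
epsilon_true = 0.3322


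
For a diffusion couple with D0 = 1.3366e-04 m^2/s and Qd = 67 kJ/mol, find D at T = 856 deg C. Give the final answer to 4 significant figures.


D = D0 * exp(-Qd / (R*T))
T = 1129.15 K
D = 1.3366e-04 * exp(-67e3 / (8.314 * 1129.15))
D = 1.063e-07 m^2/s


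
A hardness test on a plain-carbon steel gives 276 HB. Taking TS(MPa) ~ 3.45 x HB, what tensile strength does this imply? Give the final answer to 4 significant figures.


TS (MPa) = 3.45 * HB
TS = 3.45 * 276
TS = 952.2 MPa


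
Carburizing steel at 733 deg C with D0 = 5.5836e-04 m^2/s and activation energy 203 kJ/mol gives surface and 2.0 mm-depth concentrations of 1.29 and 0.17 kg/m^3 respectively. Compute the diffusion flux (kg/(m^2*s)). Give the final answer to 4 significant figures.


Step 1: D = D0 * exp(-Qd/(R*T))
T = 733 + 273.15 = 1006.15 K
D = 5.5836e-04 * exp(-203e3 / (8.314 * 1006.15)) = 1.6133e-14 m^2/s
Step 2: J = D * (C1 - C2) / dx
J = 1.6133e-14 * (1.29 - 0.17) / 2e-03
J = 9.034e-12 kg/(m^2*s)


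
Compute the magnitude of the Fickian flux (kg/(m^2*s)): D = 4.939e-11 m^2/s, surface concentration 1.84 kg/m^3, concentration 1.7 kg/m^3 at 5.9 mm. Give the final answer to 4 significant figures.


J = -D * (dC/dx) = D * (C1 - C2) / dx
J = 4.939e-11 * (1.84 - 1.7) / 5.9e-03
J = 1.172e-09 kg/(m^2*s)


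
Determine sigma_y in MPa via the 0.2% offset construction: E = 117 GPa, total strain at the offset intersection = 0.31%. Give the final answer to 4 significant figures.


Offset strain = 0.002
Elastic strain at yield = total_strain - offset = 3.1e-03 - 0.002 = 1.1e-03
sigma_y = E * elastic_strain = 117000 * 1.1e-03
sigma_y = 128.7 MPa


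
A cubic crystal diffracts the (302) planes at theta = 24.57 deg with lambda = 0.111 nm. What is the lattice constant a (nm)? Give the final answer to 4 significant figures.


d = lambda / (2*sin(theta))
d = 0.111 / (2*sin(24.57 deg))
d = 0.133476 nm
a = d * sqrt(h^2+k^2+l^2) = 0.133476 * sqrt(13)
a = 0.4813 nm


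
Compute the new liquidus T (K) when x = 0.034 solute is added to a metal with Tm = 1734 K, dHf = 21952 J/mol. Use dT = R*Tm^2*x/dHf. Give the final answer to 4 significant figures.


dT = R*Tm^2*x / dHf
dT = 8.314 * 1734^2 * 0.034 / 21952
dT = 38.718 K
T_new = 1734 - 38.718 = 1695 K


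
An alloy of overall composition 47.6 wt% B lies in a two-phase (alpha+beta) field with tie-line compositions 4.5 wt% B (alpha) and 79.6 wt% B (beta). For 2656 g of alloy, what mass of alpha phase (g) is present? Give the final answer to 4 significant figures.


f_alpha = (C_beta - C0) / (C_beta - C_alpha)
f_alpha = (79.6 - 47.6) / (79.6 - 4.5) = 0.426099
m_alpha = f_alpha * m_total = 0.426099 * 2656 = 1132 g


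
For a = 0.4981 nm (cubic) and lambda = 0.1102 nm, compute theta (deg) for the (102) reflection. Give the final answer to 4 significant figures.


d = a / sqrt(h^2+k^2+l^2)
d = 0.4981 / sqrt(5) = 0.222757 nm
lambda = 2*d*sin(theta)  =>  sin(theta) = lambda / (2*d)
sin(theta) = 0.1102 / (2 * 0.222757) = 0.247355
theta = 14.32 deg


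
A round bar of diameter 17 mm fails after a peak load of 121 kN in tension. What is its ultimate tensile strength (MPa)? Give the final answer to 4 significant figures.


A0 = pi*(d/2)^2 = pi*(17/2)^2 = 226.98 mm^2
UTS = F_max / A0 = 121*1000 / 226.98
UTS = 533.1 MPa


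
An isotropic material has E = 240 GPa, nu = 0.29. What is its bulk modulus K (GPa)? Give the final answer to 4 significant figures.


K = E / (3*(1-2*nu))
K = 240 / (3*(1-2*0.29))
K = 190.5 GPa


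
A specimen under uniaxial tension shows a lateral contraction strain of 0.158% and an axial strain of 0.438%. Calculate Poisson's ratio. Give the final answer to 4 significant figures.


nu = -epsilon_lat / epsilon_axial
Lateral strain is contraction (negative), so using magnitudes:
nu = 0.158 / 0.438
nu = 0.3607


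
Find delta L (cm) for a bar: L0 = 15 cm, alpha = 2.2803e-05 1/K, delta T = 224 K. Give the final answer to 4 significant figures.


dL = L0 * alpha * dT
dL = 15 * 2.2803e-05 * 224
dL = 0.07662 cm


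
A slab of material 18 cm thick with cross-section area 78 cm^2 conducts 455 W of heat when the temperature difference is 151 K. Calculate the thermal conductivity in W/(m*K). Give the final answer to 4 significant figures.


k = Q*L / (A*dT)
L = 0.18 m, A = 7.8e-03 m^2
k = 455 * 0.18 / (7.8e-03 * 151)
k = 69.54 W/(m*K)


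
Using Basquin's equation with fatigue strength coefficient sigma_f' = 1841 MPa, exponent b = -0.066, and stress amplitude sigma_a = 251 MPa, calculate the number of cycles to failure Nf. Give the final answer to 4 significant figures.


sigma_a = sigma_f' * (2*Nf)^b
2*Nf = (sigma_a / sigma_f')^(1/b)
2*Nf = (251 / 1841)^(1/-0.066)
2*Nf = 1.29366e+13
Nf = 6.468e+12 cycles


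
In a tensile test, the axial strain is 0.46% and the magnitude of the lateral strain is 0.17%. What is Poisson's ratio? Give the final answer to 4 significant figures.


nu = -epsilon_lat / epsilon_axial
Lateral strain is contraction (negative), so using magnitudes:
nu = 0.17 / 0.46
nu = 0.3696


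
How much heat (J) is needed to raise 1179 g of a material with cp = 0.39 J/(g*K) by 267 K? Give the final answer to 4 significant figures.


Q = m * cp * dT
Q = 1179 * 0.39 * 267
Q = 122800 J


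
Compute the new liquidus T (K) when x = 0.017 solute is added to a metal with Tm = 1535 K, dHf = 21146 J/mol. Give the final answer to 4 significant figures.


dT = R*Tm^2*x / dHf
dT = 8.314 * 1535^2 * 0.017 / 21146
dT = 15.7488 K
T_new = 1535 - 15.7488 = 1519 K


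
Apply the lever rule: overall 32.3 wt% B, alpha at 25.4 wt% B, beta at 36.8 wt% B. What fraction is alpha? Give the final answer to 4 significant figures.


f_alpha = (C_beta - C0) / (C_beta - C_alpha)
f_alpha = (36.8 - 32.3) / (36.8 - 25.4)
f_alpha = 0.3947


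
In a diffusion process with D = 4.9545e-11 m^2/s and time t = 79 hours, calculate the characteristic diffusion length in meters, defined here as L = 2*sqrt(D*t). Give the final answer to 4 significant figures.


t = 79 hr = 284400 s
Diffusion length = 2*sqrt(D*t)
= 2*sqrt(4.9545e-11 * 284400)
= 7.507e-03 m


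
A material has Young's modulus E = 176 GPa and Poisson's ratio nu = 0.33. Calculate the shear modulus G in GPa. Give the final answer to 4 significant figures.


G = E / (2*(1+nu))
G = 176 / (2*(1+0.33))
G = 66.17 GPa


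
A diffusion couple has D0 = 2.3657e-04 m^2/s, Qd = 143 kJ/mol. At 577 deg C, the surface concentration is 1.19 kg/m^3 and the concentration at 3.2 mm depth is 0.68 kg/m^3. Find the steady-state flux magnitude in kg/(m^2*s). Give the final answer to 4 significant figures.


Step 1: D = D0 * exp(-Qd/(R*T))
T = 577 + 273.15 = 850.15 K
D = 2.3657e-04 * exp(-143e3 / (8.314 * 850.15)) = 3.86797e-13 m^2/s
Step 2: J = D * (C1 - C2) / dx
J = 3.86797e-13 * (1.19 - 0.68) / 3.2e-03
J = 6.165e-11 kg/(m^2*s)


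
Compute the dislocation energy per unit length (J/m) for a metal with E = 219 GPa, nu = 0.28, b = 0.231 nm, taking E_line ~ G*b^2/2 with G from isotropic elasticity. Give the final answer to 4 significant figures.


Step 1: G = E / (2*(1+nu))
G = 219 / (2*(1+0.28)) = 85.5469 GPa = 8.55469e+10 Pa
Step 2: E_line = G*b^2/2
b = 0.231 nm = 2.31e-10 m
E_line = 0.5 * 8.55469e+10 * (2.31e-10)^2 = 2.282e-09 J/m


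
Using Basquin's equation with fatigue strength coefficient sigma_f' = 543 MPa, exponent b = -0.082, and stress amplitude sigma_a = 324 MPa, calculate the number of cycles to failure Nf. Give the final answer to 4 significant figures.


sigma_a = sigma_f' * (2*Nf)^b
2*Nf = (sigma_a / sigma_f')^(1/b)
2*Nf = (324 / 543)^(1/-0.082)
2*Nf = 543.019
Nf = 271.5 cycles


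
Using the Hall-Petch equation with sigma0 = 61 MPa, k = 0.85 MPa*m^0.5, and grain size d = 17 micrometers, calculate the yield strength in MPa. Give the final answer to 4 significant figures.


sigma_y = sigma0 + k / sqrt(d)
d = 17 um = 1.7e-05 m
sigma_y = 61 + 0.85 / sqrt(1.7e-05)
sigma_y = 267.2 MPa


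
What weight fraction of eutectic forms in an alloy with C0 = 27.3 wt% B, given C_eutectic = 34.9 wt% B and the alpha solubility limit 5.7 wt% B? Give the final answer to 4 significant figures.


f_primary = (C_e - C0) / (C_e - C_alpha_max)
f_primary = (34.9 - 27.3) / (34.9 - 5.7)
f_primary = 0.260274
f_eutectic = 1 - 0.260274 = 0.7397


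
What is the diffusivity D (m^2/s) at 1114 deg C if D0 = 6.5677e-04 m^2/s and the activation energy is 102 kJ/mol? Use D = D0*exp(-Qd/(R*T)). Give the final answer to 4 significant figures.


D = D0 * exp(-Qd / (R*T))
T = 1387.15 K
D = 6.5677e-04 * exp(-102e3 / (8.314 * 1387.15))
D = 9.47e-08 m^2/s


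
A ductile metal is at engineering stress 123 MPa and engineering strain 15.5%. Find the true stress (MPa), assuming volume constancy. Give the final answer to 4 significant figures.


sigma_true = sigma_eng * (1 + epsilon_eng)
sigma_true = 123 * (1 + 0.155)
sigma_true = 142.1 MPa


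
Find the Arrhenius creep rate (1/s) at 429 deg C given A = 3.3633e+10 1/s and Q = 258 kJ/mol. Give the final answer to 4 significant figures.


rate = A * exp(-Q / (R*T))
T = 429 + 273.15 = 702.15 K
rate = 3.3633e+10 * exp(-258e3 / (8.314 * 702.15))
rate = 2.152e-09 1/s


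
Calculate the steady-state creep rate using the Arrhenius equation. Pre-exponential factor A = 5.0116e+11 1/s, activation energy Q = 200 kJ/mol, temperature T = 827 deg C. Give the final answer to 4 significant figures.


rate = A * exp(-Q / (R*T))
T = 827 + 273.15 = 1100.15 K
rate = 5.0116e+11 * exp(-200e3 / (8.314 * 1100.15))
rate = 159.9 1/s


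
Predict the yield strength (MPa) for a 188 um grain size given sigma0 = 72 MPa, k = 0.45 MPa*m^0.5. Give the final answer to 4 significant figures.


sigma_y = sigma0 + k / sqrt(d)
d = 188 um = 1.88e-04 m
sigma_y = 72 + 0.45 / sqrt(1.88e-04)
sigma_y = 104.8 MPa


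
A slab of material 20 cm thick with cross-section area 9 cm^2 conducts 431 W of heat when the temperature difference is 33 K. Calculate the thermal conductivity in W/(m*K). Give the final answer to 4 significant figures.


k = Q*L / (A*dT)
L = 0.2 m, A = 9e-04 m^2
k = 431 * 0.2 / (9e-04 * 33)
k = 2902 W/(m*K)


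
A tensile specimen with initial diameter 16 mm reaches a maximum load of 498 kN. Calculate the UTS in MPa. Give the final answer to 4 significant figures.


A0 = pi*(d/2)^2 = pi*(16/2)^2 = 201.062 mm^2
UTS = F_max / A0 = 498*1000 / 201.062
UTS = 2477 MPa


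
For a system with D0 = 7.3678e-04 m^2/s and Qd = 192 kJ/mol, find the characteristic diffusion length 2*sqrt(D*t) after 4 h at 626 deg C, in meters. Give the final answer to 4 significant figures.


Step 1: D = D0 * exp(-Qd/(R*T))
T = 899.15 K
D = 7.3678e-04 * exp(-192e3 / (8.314 * 899.15)) = 5.16429e-15 m^2/s
Step 2: L = 2*sqrt(D*t)
t = 4 h = 14400 s
L = 2*sqrt(5.16429e-15 * 14400) = 1.725e-05 m


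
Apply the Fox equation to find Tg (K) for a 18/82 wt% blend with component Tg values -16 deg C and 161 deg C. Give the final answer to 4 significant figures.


1/Tg = w1/Tg1 + w2/Tg2 (in Kelvin)
Tg1 = 257.15 K, Tg2 = 434.15 K
1/Tg = 0.18/257.15 + 0.82/434.15
Tg = 386.3 K


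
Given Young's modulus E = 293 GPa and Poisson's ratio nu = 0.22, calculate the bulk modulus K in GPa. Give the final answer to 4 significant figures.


K = E / (3*(1-2*nu))
K = 293 / (3*(1-2*0.22))
K = 174.4 GPa


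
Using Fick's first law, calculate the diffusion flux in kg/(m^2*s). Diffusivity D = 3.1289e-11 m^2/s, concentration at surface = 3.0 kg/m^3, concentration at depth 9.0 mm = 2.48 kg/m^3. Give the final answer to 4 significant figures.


J = -D * (dC/dx) = D * (C1 - C2) / dx
J = 3.1289e-11 * (3.0 - 2.48) / 9e-03
J = 1.808e-09 kg/(m^2*s)


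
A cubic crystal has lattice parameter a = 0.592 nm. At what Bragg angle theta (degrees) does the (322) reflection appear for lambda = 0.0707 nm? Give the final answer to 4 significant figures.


d = a / sqrt(h^2+k^2+l^2)
d = 0.592 / sqrt(17) = 0.143581 nm
lambda = 2*d*sin(theta)  =>  sin(theta) = lambda / (2*d)
sin(theta) = 0.0707 / (2 * 0.143581) = 0.246202
theta = 14.25 deg


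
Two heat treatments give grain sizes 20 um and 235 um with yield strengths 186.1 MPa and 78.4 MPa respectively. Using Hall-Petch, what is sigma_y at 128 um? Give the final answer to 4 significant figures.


sigma_y = sigma0 + k / sqrt(d)
1/sqrt(d1) = 1/sqrt(2e-05) = 223.607;  1/sqrt(d2) = 65.2328
k = (sigma1 - sigma2) / (1/sqrt(d1) - 1/sqrt(d2)) = (186.1 - 78.4) / (223.607 - 65.2328) = 0.680036 MPa*m^0.5
sigma0 = sigma1 - k/sqrt(d1) = 186.1 - 0.680036*223.607 = 34.0393 MPa
sigma_y(d3) = 34.0393 + 0.680036 / sqrt(1.28e-04) = 94.15 MPa


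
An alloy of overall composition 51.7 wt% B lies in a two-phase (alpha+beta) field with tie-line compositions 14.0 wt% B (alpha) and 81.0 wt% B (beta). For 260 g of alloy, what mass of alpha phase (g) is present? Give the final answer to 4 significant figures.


f_alpha = (C_beta - C0) / (C_beta - C_alpha)
f_alpha = (81.0 - 51.7) / (81.0 - 14.0) = 0.437313
m_alpha = f_alpha * m_total = 0.437313 * 260 = 113.7 g


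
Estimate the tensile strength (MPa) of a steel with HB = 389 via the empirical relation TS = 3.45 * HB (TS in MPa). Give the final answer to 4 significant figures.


TS (MPa) = 3.45 * HB
TS = 3.45 * 389
TS = 1342 MPa


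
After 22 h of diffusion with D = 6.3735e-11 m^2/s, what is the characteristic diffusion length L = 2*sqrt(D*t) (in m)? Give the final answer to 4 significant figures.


t = 22 hr = 79200 s
Diffusion length = 2*sqrt(D*t)
= 2*sqrt(6.3735e-11 * 79200)
= 4.493e-03 m


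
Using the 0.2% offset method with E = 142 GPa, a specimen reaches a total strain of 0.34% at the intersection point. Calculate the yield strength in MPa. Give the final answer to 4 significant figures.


Offset strain = 0.002
Elastic strain at yield = total_strain - offset = 3.4e-03 - 0.002 = 1.4e-03
sigma_y = E * elastic_strain = 142000 * 1.4e-03
sigma_y = 198.8 MPa


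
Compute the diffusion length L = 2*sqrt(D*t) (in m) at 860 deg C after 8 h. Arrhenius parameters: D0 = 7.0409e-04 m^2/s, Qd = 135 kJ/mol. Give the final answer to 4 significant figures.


Step 1: D = D0 * exp(-Qd/(R*T))
T = 1133.15 K
D = 7.0409e-04 * exp(-135e3 / (8.314 * 1133.15)) = 4.21046e-10 m^2/s
Step 2: L = 2*sqrt(D*t)
t = 8 h = 28800 s
L = 2*sqrt(4.21046e-10 * 28800) = 6.965e-03 m


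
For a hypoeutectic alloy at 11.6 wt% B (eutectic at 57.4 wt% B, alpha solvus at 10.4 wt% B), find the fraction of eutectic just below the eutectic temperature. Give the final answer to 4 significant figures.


f_primary = (C_e - C0) / (C_e - C_alpha_max)
f_primary = (57.4 - 11.6) / (57.4 - 10.4)
f_primary = 0.974468
f_eutectic = 1 - 0.974468 = 0.02553


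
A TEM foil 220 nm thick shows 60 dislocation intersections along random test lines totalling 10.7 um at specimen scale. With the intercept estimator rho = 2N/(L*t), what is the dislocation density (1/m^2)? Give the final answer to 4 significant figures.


rho = 2N / (L * t)
L = 10.7 um = 1.07e-05 m, t = 220 nm = 2.2e-07 m
rho = 2 * 60 / (1.07e-05 * 2.2e-07)
rho = 5.098e+13 1/m^2


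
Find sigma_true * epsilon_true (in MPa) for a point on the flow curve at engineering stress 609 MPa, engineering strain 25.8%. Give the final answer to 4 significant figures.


sigma_true = sigma_eng * (1 + epsilon_eng)
sigma_true = 609 * (1 + 0.258) = 766.122 MPa
epsilon_true = ln(1 + epsilon_eng)
epsilon_true = ln(1 + 0.258) = 0.229523
sigma_true * epsilon_true = 766.122 * 0.229523 = 175.8 MPa


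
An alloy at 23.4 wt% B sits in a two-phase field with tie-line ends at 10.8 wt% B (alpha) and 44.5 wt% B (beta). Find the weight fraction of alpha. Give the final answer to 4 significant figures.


f_alpha = (C_beta - C0) / (C_beta - C_alpha)
f_alpha = (44.5 - 23.4) / (44.5 - 10.8)
f_alpha = 0.6261


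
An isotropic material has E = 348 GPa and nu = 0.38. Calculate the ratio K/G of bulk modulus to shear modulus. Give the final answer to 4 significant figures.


G = E / (2*(1+nu))
G = 348 / (2*(1+0.38)) = 126.087 GPa
K = E / (3*(1-2*nu))
K = 348 / (3*(1-2*0.38)) = 483.333 GPa
K/G = 483.333 / 126.087 = 3.833


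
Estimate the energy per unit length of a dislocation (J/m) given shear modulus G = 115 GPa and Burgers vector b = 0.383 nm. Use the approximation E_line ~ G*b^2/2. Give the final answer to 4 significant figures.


E = G*b^2/2
b = 0.383 nm = 3.83e-10 m
G = 115 GPa = 1.15e+11 Pa
E = 0.5 * 1.15e+11 * (3.83e-10)^2
E = 8.435e-09 J/m


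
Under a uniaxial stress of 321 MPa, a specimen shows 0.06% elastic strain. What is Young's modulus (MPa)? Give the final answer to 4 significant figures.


E = sigma / epsilon
epsilon = 0.06% = 6e-04
E = 321 / 6e-04
E = 535000 MPa


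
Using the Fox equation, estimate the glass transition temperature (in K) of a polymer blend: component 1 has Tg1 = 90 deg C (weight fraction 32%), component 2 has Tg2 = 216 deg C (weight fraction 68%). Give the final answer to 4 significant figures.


1/Tg = w1/Tg1 + w2/Tg2 (in Kelvin)
Tg1 = 363.15 K, Tg2 = 489.15 K
1/Tg = 0.32/363.15 + 0.68/489.15
Tg = 440.3 K


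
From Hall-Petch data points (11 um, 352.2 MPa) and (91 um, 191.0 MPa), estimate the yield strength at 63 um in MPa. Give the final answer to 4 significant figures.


sigma_y = sigma0 + k / sqrt(d)
1/sqrt(d1) = 1/sqrt(1.1e-05) = 301.511;  1/sqrt(d2) = 104.828
k = (sigma1 - sigma2) / (1/sqrt(d1) - 1/sqrt(d2)) = (352.2 - 191.0) / (301.511 - 104.828) = 0.819594 MPa*m^0.5
sigma0 = sigma1 - k/sqrt(d1) = 352.2 - 0.819594*301.511 = 105.083 MPa
sigma_y(d3) = 105.083 + 0.819594 / sqrt(6.3e-05) = 208.3 MPa


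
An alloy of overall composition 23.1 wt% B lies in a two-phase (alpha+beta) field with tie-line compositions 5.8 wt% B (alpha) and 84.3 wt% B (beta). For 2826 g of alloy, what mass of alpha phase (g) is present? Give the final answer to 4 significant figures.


f_alpha = (C_beta - C0) / (C_beta - C_alpha)
f_alpha = (84.3 - 23.1) / (84.3 - 5.8) = 0.779618
m_alpha = f_alpha * m_total = 0.779618 * 2826 = 2203 g


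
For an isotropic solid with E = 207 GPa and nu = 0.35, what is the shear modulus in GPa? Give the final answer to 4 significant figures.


G = E / (2*(1+nu))
G = 207 / (2*(1+0.35))
G = 76.67 GPa


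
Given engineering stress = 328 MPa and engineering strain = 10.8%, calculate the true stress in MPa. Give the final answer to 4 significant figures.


sigma_true = sigma_eng * (1 + epsilon_eng)
sigma_true = 328 * (1 + 0.108)
sigma_true = 363.4 MPa


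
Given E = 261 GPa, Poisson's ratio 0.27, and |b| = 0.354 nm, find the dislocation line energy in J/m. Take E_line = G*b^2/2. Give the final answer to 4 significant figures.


Step 1: G = E / (2*(1+nu))
G = 261 / (2*(1+0.27)) = 102.756 GPa = 1.02756e+11 Pa
Step 2: E_line = G*b^2/2
b = 0.354 nm = 3.54e-10 m
E_line = 0.5 * 1.02756e+11 * (3.54e-10)^2 = 6.438e-09 J/m


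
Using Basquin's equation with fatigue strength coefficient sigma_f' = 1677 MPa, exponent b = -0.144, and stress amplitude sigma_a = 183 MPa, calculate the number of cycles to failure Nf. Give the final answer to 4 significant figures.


sigma_a = sigma_f' * (2*Nf)^b
2*Nf = (sigma_a / sigma_f')^(1/b)
2*Nf = (183 / 1677)^(1/-0.144)
2*Nf = 4.79871e+06
Nf = 2.399e+06 cycles


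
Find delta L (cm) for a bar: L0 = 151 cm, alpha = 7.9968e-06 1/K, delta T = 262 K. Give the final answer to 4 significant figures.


dL = L0 * alpha * dT
dL = 151 * 7.9968e-06 * 262
dL = 0.3164 cm


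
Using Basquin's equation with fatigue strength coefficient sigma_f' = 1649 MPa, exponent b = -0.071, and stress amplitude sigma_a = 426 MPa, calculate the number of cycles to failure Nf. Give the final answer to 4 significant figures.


sigma_a = sigma_f' * (2*Nf)^b
2*Nf = (sigma_a / sigma_f')^(1/b)
2*Nf = (426 / 1649)^(1/-0.071)
2*Nf = 1.90121e+08
Nf = 9.506e+07 cycles


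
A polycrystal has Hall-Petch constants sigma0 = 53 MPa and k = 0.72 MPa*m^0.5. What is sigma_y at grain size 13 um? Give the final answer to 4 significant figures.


sigma_y = sigma0 + k / sqrt(d)
d = 13 um = 1.3e-05 m
sigma_y = 53 + 0.72 / sqrt(1.3e-05)
sigma_y = 252.7 MPa


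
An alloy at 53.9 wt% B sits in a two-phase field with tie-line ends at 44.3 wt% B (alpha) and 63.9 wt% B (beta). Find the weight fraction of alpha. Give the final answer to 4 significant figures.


f_alpha = (C_beta - C0) / (C_beta - C_alpha)
f_alpha = (63.9 - 53.9) / (63.9 - 44.3)
f_alpha = 0.5102


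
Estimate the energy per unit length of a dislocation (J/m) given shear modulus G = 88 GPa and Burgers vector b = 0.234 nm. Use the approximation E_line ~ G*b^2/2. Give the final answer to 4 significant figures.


E = G*b^2/2
b = 0.234 nm = 2.34e-10 m
G = 88 GPa = 8.8e+10 Pa
E = 0.5 * 8.8e+10 * (2.34e-10)^2
E = 2.409e-09 J/m


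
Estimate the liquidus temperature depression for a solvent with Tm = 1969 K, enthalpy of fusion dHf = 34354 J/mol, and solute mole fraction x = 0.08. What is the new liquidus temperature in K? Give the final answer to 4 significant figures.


dT = R*Tm^2*x / dHf
dT = 8.314 * 1969^2 * 0.08 / 34354
dT = 75.061 K
T_new = 1969 - 75.061 = 1894 K


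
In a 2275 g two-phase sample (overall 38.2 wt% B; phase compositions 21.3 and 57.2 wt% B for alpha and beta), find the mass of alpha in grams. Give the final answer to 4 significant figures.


f_alpha = (C_beta - C0) / (C_beta - C_alpha)
f_alpha = (57.2 - 38.2) / (57.2 - 21.3) = 0.529248
m_alpha = f_alpha * m_total = 0.529248 * 2275 = 1204 g


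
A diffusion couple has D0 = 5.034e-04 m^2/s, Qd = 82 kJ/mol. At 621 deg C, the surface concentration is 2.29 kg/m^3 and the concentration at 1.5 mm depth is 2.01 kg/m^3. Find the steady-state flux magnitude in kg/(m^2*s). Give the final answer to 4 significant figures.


Step 1: D = D0 * exp(-Qd/(R*T))
T = 621 + 273.15 = 894.15 K
D = 5.034e-04 * exp(-82e3 / (8.314 * 894.15)) = 8.15544e-09 m^2/s
Step 2: J = D * (C1 - C2) / dx
J = 8.15544e-09 * (2.29 - 2.01) / 1.5e-03
J = 1.522e-06 kg/(m^2*s)


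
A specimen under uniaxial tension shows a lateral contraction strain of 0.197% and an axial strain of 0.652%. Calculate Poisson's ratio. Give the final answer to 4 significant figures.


nu = -epsilon_lat / epsilon_axial
Lateral strain is contraction (negative), so using magnitudes:
nu = 0.197 / 0.652
nu = 0.3021


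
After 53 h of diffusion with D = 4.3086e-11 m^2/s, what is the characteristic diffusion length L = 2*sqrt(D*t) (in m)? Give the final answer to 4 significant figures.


t = 53 hr = 190800 s
Diffusion length = 2*sqrt(D*t)
= 2*sqrt(4.3086e-11 * 190800)
= 5.734e-03 m


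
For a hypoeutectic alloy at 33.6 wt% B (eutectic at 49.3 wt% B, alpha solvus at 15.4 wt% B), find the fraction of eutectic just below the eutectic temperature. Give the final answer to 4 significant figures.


f_primary = (C_e - C0) / (C_e - C_alpha_max)
f_primary = (49.3 - 33.6) / (49.3 - 15.4)
f_primary = 0.463127
f_eutectic = 1 - 0.463127 = 0.5369


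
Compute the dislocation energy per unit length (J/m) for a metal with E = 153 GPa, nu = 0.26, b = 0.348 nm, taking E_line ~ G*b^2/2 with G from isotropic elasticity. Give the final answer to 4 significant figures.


Step 1: G = E / (2*(1+nu))
G = 153 / (2*(1+0.26)) = 60.7143 GPa = 6.07143e+10 Pa
Step 2: E_line = G*b^2/2
b = 0.348 nm = 3.48e-10 m
E_line = 0.5 * 6.07143e+10 * (3.48e-10)^2 = 3.676e-09 J/m


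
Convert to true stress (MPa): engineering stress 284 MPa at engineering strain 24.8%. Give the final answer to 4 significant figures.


sigma_true = sigma_eng * (1 + epsilon_eng)
sigma_true = 284 * (1 + 0.248)
sigma_true = 354.4 MPa


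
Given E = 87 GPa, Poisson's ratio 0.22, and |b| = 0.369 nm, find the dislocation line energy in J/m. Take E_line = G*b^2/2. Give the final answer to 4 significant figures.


Step 1: G = E / (2*(1+nu))
G = 87 / (2*(1+0.22)) = 35.6557 GPa = 3.56557e+10 Pa
Step 2: E_line = G*b^2/2
b = 0.369 nm = 3.69e-10 m
E_line = 0.5 * 3.56557e+10 * (3.69e-10)^2 = 2.427e-09 J/m


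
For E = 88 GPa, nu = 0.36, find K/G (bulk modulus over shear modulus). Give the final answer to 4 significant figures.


G = E / (2*(1+nu))
G = 88 / (2*(1+0.36)) = 32.3529 GPa
K = E / (3*(1-2*nu))
K = 88 / (3*(1-2*0.36)) = 104.762 GPa
K/G = 104.762 / 32.3529 = 3.238


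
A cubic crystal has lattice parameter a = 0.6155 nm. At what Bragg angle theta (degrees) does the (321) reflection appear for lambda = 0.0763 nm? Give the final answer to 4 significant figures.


d = a / sqrt(h^2+k^2+l^2)
d = 0.6155 / sqrt(14) = 0.164499 nm
lambda = 2*d*sin(theta)  =>  sin(theta) = lambda / (2*d)
sin(theta) = 0.0763 / (2 * 0.164499) = 0.231916
theta = 13.41 deg


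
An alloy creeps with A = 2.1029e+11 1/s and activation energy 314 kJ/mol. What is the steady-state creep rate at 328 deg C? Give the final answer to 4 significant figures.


rate = A * exp(-Q / (R*T))
T = 328 + 273.15 = 601.15 K
rate = 2.1029e+11 * exp(-314e3 / (8.314 * 601.15))
rate = 1.091e-16 1/s


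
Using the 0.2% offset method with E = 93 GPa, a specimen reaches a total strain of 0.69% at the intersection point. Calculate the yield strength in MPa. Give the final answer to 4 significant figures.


Offset strain = 0.002
Elastic strain at yield = total_strain - offset = 6.9e-03 - 0.002 = 4.9e-03
sigma_y = E * elastic_strain = 93000 * 4.9e-03
sigma_y = 455.7 MPa


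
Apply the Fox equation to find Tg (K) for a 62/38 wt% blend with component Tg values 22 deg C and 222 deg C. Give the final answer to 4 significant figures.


1/Tg = w1/Tg1 + w2/Tg2 (in Kelvin)
Tg1 = 295.15 K, Tg2 = 495.15 K
1/Tg = 0.62/295.15 + 0.38/495.15
Tg = 348.7 K


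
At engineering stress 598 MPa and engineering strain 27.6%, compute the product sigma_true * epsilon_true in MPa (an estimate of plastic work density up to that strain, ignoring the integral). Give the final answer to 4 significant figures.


sigma_true = sigma_eng * (1 + epsilon_eng)
sigma_true = 598 * (1 + 0.276) = 763.048 MPa
epsilon_true = ln(1 + epsilon_eng)
epsilon_true = ln(1 + 0.276) = 0.24373
sigma_true * epsilon_true = 763.048 * 0.24373 = 186 MPa


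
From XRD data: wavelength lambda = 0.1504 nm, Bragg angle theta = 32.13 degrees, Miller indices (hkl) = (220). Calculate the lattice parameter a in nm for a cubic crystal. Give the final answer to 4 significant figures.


d = lambda / (2*sin(theta))
d = 0.1504 / (2*sin(32.13 deg))
d = 0.141395 nm
a = d * sqrt(h^2+k^2+l^2) = 0.141395 * sqrt(8)
a = 0.3999 nm


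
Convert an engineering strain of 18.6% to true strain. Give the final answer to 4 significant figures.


epsilon_true = ln(1 + epsilon_eng)
epsilon_true = ln(1 + 0.186)
epsilon_true = 0.1706


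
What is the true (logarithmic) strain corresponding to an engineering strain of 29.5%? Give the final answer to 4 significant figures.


epsilon_true = ln(1 + epsilon_eng)
epsilon_true = ln(1 + 0.295)
epsilon_true = 0.2585


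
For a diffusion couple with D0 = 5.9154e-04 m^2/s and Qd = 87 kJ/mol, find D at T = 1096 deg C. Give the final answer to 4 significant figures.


D = D0 * exp(-Qd / (R*T))
T = 1369.15 K
D = 5.9154e-04 * exp(-87e3 / (8.314 * 1369.15))
D = 2.836e-07 m^2/s


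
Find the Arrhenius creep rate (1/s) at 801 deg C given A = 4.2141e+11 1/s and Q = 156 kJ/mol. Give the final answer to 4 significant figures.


rate = A * exp(-Q / (R*T))
T = 801 + 273.15 = 1074.15 K
rate = 4.2141e+11 * exp(-156e3 / (8.314 * 1074.15))
rate = 10920 1/s


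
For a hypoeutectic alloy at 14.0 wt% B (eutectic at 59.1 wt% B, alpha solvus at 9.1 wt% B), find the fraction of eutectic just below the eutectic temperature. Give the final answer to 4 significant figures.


f_primary = (C_e - C0) / (C_e - C_alpha_max)
f_primary = (59.1 - 14.0) / (59.1 - 9.1)
f_primary = 0.902
f_eutectic = 1 - 0.902 = 0.098


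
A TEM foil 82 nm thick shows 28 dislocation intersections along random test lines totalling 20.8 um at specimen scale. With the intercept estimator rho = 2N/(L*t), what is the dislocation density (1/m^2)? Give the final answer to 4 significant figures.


rho = 2N / (L * t)
L = 20.8 um = 2.08e-05 m, t = 82 nm = 8.2e-08 m
rho = 2 * 28 / (2.08e-05 * 8.2e-08)
rho = 3.283e+13 1/m^2


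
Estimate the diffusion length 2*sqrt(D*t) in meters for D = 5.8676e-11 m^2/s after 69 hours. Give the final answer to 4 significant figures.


t = 69 hr = 248400 s
Diffusion length = 2*sqrt(D*t)
= 2*sqrt(5.8676e-11 * 248400)
= 7.635e-03 m


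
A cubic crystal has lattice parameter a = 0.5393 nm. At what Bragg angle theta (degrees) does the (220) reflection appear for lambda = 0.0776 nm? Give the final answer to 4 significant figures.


d = a / sqrt(h^2+k^2+l^2)
d = 0.5393 / sqrt(8) = 0.190671 nm
lambda = 2*d*sin(theta)  =>  sin(theta) = lambda / (2*d)
sin(theta) = 0.0776 / (2 * 0.190671) = 0.203492
theta = 11.74 deg


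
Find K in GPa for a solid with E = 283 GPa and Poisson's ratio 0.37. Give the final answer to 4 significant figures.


K = E / (3*(1-2*nu))
K = 283 / (3*(1-2*0.37))
K = 362.8 GPa


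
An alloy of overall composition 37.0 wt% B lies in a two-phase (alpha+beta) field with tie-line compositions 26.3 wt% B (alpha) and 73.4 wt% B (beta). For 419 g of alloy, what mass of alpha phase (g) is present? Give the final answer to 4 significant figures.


f_alpha = (C_beta - C0) / (C_beta - C_alpha)
f_alpha = (73.4 - 37.0) / (73.4 - 26.3) = 0.772824
m_alpha = f_alpha * m_total = 0.772824 * 419 = 323.8 g


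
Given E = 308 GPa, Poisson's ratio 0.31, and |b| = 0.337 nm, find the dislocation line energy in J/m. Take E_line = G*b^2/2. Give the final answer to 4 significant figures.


Step 1: G = E / (2*(1+nu))
G = 308 / (2*(1+0.31)) = 117.557 GPa = 1.17557e+11 Pa
Step 2: E_line = G*b^2/2
b = 0.337 nm = 3.37e-10 m
E_line = 0.5 * 1.17557e+11 * (3.37e-10)^2 = 6.675e-09 J/m


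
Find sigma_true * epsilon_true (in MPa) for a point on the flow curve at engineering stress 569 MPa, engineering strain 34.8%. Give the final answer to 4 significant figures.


sigma_true = sigma_eng * (1 + epsilon_eng)
sigma_true = 569 * (1 + 0.348) = 767.012 MPa
epsilon_true = ln(1 + epsilon_eng)
epsilon_true = ln(1 + 0.348) = 0.298622
sigma_true * epsilon_true = 767.012 * 0.298622 = 229 MPa


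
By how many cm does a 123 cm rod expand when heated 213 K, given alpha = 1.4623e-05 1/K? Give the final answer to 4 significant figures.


dL = L0 * alpha * dT
dL = 123 * 1.4623e-05 * 213
dL = 0.3831 cm


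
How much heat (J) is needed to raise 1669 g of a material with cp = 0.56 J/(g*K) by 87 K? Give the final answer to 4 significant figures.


Q = m * cp * dT
Q = 1669 * 0.56 * 87
Q = 81310 J


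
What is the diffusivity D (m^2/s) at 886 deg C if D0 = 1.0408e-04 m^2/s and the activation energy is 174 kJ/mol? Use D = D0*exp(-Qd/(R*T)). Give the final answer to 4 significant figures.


D = D0 * exp(-Qd / (R*T))
T = 1159.15 K
D = 1.0408e-04 * exp(-174e3 / (8.314 * 1159.15))
D = 1.5e-12 m^2/s


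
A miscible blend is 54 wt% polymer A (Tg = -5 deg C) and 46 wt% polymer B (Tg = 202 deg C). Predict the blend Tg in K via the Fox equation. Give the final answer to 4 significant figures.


1/Tg = w1/Tg1 + w2/Tg2 (in Kelvin)
Tg1 = 268.15 K, Tg2 = 475.15 K
1/Tg = 0.54/268.15 + 0.46/475.15
Tg = 335.4 K


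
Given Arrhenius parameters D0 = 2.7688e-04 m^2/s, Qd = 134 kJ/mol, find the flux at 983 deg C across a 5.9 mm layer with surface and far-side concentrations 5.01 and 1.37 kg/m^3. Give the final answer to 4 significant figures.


Step 1: D = D0 * exp(-Qd/(R*T))
T = 983 + 273.15 = 1256.15 K
D = 2.7688e-04 * exp(-134e3 / (8.314 * 1256.15)) = 7.41228e-10 m^2/s
Step 2: J = D * (C1 - C2) / dx
J = 7.41228e-10 * (5.01 - 1.37) / 5.9e-03
J = 4.573e-07 kg/(m^2*s)


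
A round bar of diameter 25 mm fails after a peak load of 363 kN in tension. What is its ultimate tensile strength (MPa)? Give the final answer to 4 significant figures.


A0 = pi*(d/2)^2 = pi*(25/2)^2 = 490.874 mm^2
UTS = F_max / A0 = 363*1000 / 490.874
UTS = 739.5 MPa


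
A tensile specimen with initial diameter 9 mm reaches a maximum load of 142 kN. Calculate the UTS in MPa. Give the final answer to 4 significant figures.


A0 = pi*(d/2)^2 = pi*(9/2)^2 = 63.6173 mm^2
UTS = F_max / A0 = 142*1000 / 63.6173
UTS = 2232 MPa


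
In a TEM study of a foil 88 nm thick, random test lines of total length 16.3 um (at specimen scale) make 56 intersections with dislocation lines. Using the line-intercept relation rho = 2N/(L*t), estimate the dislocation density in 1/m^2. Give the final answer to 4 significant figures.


rho = 2N / (L * t)
L = 16.3 um = 1.63e-05 m, t = 88 nm = 8.8e-08 m
rho = 2 * 56 / (1.63e-05 * 8.8e-08)
rho = 7.808e+13 1/m^2


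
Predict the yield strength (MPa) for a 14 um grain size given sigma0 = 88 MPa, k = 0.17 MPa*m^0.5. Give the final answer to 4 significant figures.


sigma_y = sigma0 + k / sqrt(d)
d = 14 um = 1.4e-05 m
sigma_y = 88 + 0.17 / sqrt(1.4e-05)
sigma_y = 133.4 MPa


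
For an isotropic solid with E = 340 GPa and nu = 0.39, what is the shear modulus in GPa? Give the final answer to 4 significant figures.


G = E / (2*(1+nu))
G = 340 / (2*(1+0.39))
G = 122.3 GPa


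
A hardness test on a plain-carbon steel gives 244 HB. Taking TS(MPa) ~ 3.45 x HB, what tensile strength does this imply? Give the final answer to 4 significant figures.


TS (MPa) = 3.45 * HB
TS = 3.45 * 244
TS = 841.8 MPa


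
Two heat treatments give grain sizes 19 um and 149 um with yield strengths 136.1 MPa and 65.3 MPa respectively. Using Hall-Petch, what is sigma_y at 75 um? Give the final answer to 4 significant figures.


sigma_y = sigma0 + k / sqrt(d)
1/sqrt(d1) = 1/sqrt(1.9e-05) = 229.416;  1/sqrt(d2) = 81.9232
k = (sigma1 - sigma2) / (1/sqrt(d1) - 1/sqrt(d2)) = (136.1 - 65.3) / (229.416 - 81.9232) = 0.480024 MPa*m^0.5
sigma0 = sigma1 - k/sqrt(d1) = 136.1 - 0.480024*229.416 = 25.9749 MPa
sigma_y(d3) = 25.9749 + 0.480024 / sqrt(7.5e-05) = 81.4 MPa


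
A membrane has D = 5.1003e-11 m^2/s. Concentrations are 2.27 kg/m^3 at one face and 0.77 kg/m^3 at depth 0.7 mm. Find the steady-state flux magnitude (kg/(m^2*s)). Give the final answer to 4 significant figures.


J = -D * (dC/dx) = D * (C1 - C2) / dx
J = 5.1003e-11 * (2.27 - 0.77) / 7e-04
J = 1.093e-07 kg/(m^2*s)


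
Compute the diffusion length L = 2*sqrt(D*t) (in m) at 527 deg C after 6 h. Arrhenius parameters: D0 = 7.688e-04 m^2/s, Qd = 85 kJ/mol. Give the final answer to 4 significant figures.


Step 1: D = D0 * exp(-Qd/(R*T))
T = 800.15 K
D = 7.688e-04 * exp(-85e3 / (8.314 * 800.15)) = 2.17132e-09 m^2/s
Step 2: L = 2*sqrt(D*t)
t = 6 h = 21600 s
L = 2*sqrt(2.17132e-09 * 21600) = 0.0137 m
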